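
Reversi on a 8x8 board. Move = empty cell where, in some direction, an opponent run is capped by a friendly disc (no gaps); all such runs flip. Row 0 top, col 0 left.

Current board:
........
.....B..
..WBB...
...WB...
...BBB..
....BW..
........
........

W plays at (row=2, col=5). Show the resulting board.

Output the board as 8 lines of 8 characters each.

Answer: ........
.....B..
..WWWW..
...WB...
...BBB..
....BW..
........
........

Derivation:
Place W at (2,5); scan 8 dirs for brackets.
Dir NW: first cell '.' (not opp) -> no flip
Dir N: opp run (1,5), next='.' -> no flip
Dir NE: first cell '.' (not opp) -> no flip
Dir W: opp run (2,4) (2,3) capped by W -> flip
Dir E: first cell '.' (not opp) -> no flip
Dir SW: opp run (3,4) (4,3), next='.' -> no flip
Dir S: first cell '.' (not opp) -> no flip
Dir SE: first cell '.' (not opp) -> no flip
All flips: (2,3) (2,4)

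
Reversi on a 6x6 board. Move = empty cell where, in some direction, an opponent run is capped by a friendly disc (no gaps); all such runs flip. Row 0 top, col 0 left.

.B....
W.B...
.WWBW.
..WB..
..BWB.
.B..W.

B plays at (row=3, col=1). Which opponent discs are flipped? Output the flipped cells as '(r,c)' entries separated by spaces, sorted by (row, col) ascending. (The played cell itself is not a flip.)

Dir NW: first cell '.' (not opp) -> no flip
Dir N: opp run (2,1), next='.' -> no flip
Dir NE: opp run (2,2), next='.' -> no flip
Dir W: first cell '.' (not opp) -> no flip
Dir E: opp run (3,2) capped by B -> flip
Dir SW: first cell '.' (not opp) -> no flip
Dir S: first cell '.' (not opp) -> no flip
Dir SE: first cell 'B' (not opp) -> no flip

Answer: (3,2)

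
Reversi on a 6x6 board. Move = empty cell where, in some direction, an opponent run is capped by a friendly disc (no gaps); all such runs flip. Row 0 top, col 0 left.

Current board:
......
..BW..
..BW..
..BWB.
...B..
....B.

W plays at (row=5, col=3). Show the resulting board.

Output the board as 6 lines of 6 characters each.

Answer: ......
..BW..
..BW..
..BWB.
...W..
...WB.

Derivation:
Place W at (5,3); scan 8 dirs for brackets.
Dir NW: first cell '.' (not opp) -> no flip
Dir N: opp run (4,3) capped by W -> flip
Dir NE: first cell '.' (not opp) -> no flip
Dir W: first cell '.' (not opp) -> no flip
Dir E: opp run (5,4), next='.' -> no flip
Dir SW: edge -> no flip
Dir S: edge -> no flip
Dir SE: edge -> no flip
All flips: (4,3)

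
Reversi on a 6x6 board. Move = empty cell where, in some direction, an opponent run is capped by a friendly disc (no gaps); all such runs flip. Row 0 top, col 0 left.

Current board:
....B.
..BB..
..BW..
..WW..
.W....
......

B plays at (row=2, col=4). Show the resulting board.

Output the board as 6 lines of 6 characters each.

Place B at (2,4); scan 8 dirs for brackets.
Dir NW: first cell 'B' (not opp) -> no flip
Dir N: first cell '.' (not opp) -> no flip
Dir NE: first cell '.' (not opp) -> no flip
Dir W: opp run (2,3) capped by B -> flip
Dir E: first cell '.' (not opp) -> no flip
Dir SW: opp run (3,3), next='.' -> no flip
Dir S: first cell '.' (not opp) -> no flip
Dir SE: first cell '.' (not opp) -> no flip
All flips: (2,3)

Answer: ....B.
..BB..
..BBB.
..WW..
.W....
......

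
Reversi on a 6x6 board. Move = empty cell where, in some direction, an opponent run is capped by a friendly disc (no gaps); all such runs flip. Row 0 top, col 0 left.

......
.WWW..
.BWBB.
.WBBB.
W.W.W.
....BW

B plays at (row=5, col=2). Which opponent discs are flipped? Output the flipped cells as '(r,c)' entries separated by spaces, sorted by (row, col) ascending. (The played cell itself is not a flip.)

Answer: (4,2)

Derivation:
Dir NW: first cell '.' (not opp) -> no flip
Dir N: opp run (4,2) capped by B -> flip
Dir NE: first cell '.' (not opp) -> no flip
Dir W: first cell '.' (not opp) -> no flip
Dir E: first cell '.' (not opp) -> no flip
Dir SW: edge -> no flip
Dir S: edge -> no flip
Dir SE: edge -> no flip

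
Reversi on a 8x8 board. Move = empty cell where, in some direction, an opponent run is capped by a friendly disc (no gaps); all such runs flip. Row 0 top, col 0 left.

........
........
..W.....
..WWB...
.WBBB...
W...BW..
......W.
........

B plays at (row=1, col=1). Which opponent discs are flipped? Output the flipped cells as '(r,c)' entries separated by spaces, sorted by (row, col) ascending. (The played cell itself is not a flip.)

Answer: (2,2) (3,3)

Derivation:
Dir NW: first cell '.' (not opp) -> no flip
Dir N: first cell '.' (not opp) -> no flip
Dir NE: first cell '.' (not opp) -> no flip
Dir W: first cell '.' (not opp) -> no flip
Dir E: first cell '.' (not opp) -> no flip
Dir SW: first cell '.' (not opp) -> no flip
Dir S: first cell '.' (not opp) -> no flip
Dir SE: opp run (2,2) (3,3) capped by B -> flip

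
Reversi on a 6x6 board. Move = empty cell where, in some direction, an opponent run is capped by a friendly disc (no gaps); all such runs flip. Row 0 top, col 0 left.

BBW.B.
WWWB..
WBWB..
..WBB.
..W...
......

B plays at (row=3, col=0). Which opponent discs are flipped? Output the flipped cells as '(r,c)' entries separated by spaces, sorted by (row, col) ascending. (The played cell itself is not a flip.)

Answer: (1,0) (2,0)

Derivation:
Dir NW: edge -> no flip
Dir N: opp run (2,0) (1,0) capped by B -> flip
Dir NE: first cell 'B' (not opp) -> no flip
Dir W: edge -> no flip
Dir E: first cell '.' (not opp) -> no flip
Dir SW: edge -> no flip
Dir S: first cell '.' (not opp) -> no flip
Dir SE: first cell '.' (not opp) -> no flip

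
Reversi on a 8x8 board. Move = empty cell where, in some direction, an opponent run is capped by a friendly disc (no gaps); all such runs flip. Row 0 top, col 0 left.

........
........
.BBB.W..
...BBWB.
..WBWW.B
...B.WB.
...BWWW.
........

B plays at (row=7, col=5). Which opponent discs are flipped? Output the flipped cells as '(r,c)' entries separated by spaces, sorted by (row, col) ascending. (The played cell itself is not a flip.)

Answer: (6,4)

Derivation:
Dir NW: opp run (6,4) capped by B -> flip
Dir N: opp run (6,5) (5,5) (4,5) (3,5) (2,5), next='.' -> no flip
Dir NE: opp run (6,6), next='.' -> no flip
Dir W: first cell '.' (not opp) -> no flip
Dir E: first cell '.' (not opp) -> no flip
Dir SW: edge -> no flip
Dir S: edge -> no flip
Dir SE: edge -> no flip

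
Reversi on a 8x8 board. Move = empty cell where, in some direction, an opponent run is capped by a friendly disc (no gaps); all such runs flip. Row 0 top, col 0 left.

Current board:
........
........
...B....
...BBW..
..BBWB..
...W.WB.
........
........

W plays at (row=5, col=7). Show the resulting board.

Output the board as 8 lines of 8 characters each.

Answer: ........
........
...B....
...BBW..
..BBWB..
...W.WWW
........
........

Derivation:
Place W at (5,7); scan 8 dirs for brackets.
Dir NW: first cell '.' (not opp) -> no flip
Dir N: first cell '.' (not opp) -> no flip
Dir NE: edge -> no flip
Dir W: opp run (5,6) capped by W -> flip
Dir E: edge -> no flip
Dir SW: first cell '.' (not opp) -> no flip
Dir S: first cell '.' (not opp) -> no flip
Dir SE: edge -> no flip
All flips: (5,6)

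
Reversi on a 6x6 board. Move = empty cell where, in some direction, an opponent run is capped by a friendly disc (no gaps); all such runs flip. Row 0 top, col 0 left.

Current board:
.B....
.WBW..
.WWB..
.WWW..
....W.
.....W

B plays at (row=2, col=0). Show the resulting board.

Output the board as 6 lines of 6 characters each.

Answer: .B....
.WBW..
BBBB..
.WWW..
....W.
.....W

Derivation:
Place B at (2,0); scan 8 dirs for brackets.
Dir NW: edge -> no flip
Dir N: first cell '.' (not opp) -> no flip
Dir NE: opp run (1,1), next='.' -> no flip
Dir W: edge -> no flip
Dir E: opp run (2,1) (2,2) capped by B -> flip
Dir SW: edge -> no flip
Dir S: first cell '.' (not opp) -> no flip
Dir SE: opp run (3,1), next='.' -> no flip
All flips: (2,1) (2,2)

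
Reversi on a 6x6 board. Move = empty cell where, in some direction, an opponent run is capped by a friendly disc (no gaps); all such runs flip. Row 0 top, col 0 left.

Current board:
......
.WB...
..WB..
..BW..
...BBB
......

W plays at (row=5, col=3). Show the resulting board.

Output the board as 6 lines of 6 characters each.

Place W at (5,3); scan 8 dirs for brackets.
Dir NW: first cell '.' (not opp) -> no flip
Dir N: opp run (4,3) capped by W -> flip
Dir NE: opp run (4,4), next='.' -> no flip
Dir W: first cell '.' (not opp) -> no flip
Dir E: first cell '.' (not opp) -> no flip
Dir SW: edge -> no flip
Dir S: edge -> no flip
Dir SE: edge -> no flip
All flips: (4,3)

Answer: ......
.WB...
..WB..
..BW..
...WBB
...W..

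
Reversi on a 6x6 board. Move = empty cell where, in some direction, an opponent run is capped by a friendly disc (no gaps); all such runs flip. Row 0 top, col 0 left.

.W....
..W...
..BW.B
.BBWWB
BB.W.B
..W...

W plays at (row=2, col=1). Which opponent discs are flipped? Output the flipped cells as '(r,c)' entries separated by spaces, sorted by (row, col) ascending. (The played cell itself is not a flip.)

Dir NW: first cell '.' (not opp) -> no flip
Dir N: first cell '.' (not opp) -> no flip
Dir NE: first cell 'W' (not opp) -> no flip
Dir W: first cell '.' (not opp) -> no flip
Dir E: opp run (2,2) capped by W -> flip
Dir SW: first cell '.' (not opp) -> no flip
Dir S: opp run (3,1) (4,1), next='.' -> no flip
Dir SE: opp run (3,2) capped by W -> flip

Answer: (2,2) (3,2)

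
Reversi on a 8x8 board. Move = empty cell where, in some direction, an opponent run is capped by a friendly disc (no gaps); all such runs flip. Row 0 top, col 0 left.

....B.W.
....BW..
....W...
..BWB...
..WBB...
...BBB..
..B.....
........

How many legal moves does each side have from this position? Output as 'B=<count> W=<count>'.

Answer: B=7 W=8

Derivation:
-- B to move --
(0,5): no bracket -> illegal
(0,7): no bracket -> illegal
(1,3): no bracket -> illegal
(1,6): flips 1 -> legal
(1,7): no bracket -> illegal
(2,2): flips 1 -> legal
(2,3): flips 1 -> legal
(2,5): no bracket -> illegal
(2,6): flips 1 -> legal
(3,1): flips 1 -> legal
(3,5): no bracket -> illegal
(4,1): flips 1 -> legal
(5,1): no bracket -> illegal
(5,2): flips 1 -> legal
B mobility = 7
-- W to move --
(0,3): no bracket -> illegal
(0,5): no bracket -> illegal
(1,3): flips 1 -> legal
(2,1): no bracket -> illegal
(2,2): flips 1 -> legal
(2,3): no bracket -> illegal
(2,5): no bracket -> illegal
(3,1): flips 1 -> legal
(3,5): flips 1 -> legal
(4,1): no bracket -> illegal
(4,5): flips 2 -> legal
(4,6): no bracket -> illegal
(5,1): no bracket -> illegal
(5,2): no bracket -> illegal
(5,6): no bracket -> illegal
(6,1): no bracket -> illegal
(6,3): flips 2 -> legal
(6,4): flips 4 -> legal
(6,5): no bracket -> illegal
(6,6): flips 2 -> legal
(7,1): no bracket -> illegal
(7,2): no bracket -> illegal
(7,3): no bracket -> illegal
W mobility = 8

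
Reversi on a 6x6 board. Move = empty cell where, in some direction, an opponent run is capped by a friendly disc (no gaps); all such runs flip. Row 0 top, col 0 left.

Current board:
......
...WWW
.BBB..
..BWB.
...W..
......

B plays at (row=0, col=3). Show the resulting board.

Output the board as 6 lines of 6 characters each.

Place B at (0,3); scan 8 dirs for brackets.
Dir NW: edge -> no flip
Dir N: edge -> no flip
Dir NE: edge -> no flip
Dir W: first cell '.' (not opp) -> no flip
Dir E: first cell '.' (not opp) -> no flip
Dir SW: first cell '.' (not opp) -> no flip
Dir S: opp run (1,3) capped by B -> flip
Dir SE: opp run (1,4), next='.' -> no flip
All flips: (1,3)

Answer: ...B..
...BWW
.BBB..
..BWB.
...W..
......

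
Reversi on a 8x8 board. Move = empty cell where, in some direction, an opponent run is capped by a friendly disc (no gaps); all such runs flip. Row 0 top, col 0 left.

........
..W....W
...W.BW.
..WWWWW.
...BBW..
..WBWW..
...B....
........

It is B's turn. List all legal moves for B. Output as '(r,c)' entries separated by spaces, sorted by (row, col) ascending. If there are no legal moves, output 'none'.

Answer: (1,3) (2,1) (2,2) (2,4) (2,7) (4,1) (4,6) (4,7) (5,1) (5,6) (6,1) (6,4) (6,5) (6,6)

Derivation:
(0,1): no bracket -> illegal
(0,2): no bracket -> illegal
(0,3): no bracket -> illegal
(0,6): no bracket -> illegal
(0,7): no bracket -> illegal
(1,1): no bracket -> illegal
(1,3): flips 2 -> legal
(1,4): no bracket -> illegal
(1,5): no bracket -> illegal
(1,6): no bracket -> illegal
(2,1): flips 1 -> legal
(2,2): flips 1 -> legal
(2,4): flips 1 -> legal
(2,7): flips 4 -> legal
(3,1): no bracket -> illegal
(3,7): no bracket -> illegal
(4,1): flips 1 -> legal
(4,2): no bracket -> illegal
(4,6): flips 1 -> legal
(4,7): flips 1 -> legal
(5,1): flips 1 -> legal
(5,6): flips 2 -> legal
(6,1): flips 1 -> legal
(6,2): no bracket -> illegal
(6,4): flips 1 -> legal
(6,5): flips 4 -> legal
(6,6): flips 1 -> legal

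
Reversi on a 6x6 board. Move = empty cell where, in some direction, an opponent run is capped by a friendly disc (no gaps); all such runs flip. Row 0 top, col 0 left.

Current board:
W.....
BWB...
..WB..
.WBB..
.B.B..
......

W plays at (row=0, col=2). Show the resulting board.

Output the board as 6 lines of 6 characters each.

Place W at (0,2); scan 8 dirs for brackets.
Dir NW: edge -> no flip
Dir N: edge -> no flip
Dir NE: edge -> no flip
Dir W: first cell '.' (not opp) -> no flip
Dir E: first cell '.' (not opp) -> no flip
Dir SW: first cell 'W' (not opp) -> no flip
Dir S: opp run (1,2) capped by W -> flip
Dir SE: first cell '.' (not opp) -> no flip
All flips: (1,2)

Answer: W.W...
BWW...
..WB..
.WBB..
.B.B..
......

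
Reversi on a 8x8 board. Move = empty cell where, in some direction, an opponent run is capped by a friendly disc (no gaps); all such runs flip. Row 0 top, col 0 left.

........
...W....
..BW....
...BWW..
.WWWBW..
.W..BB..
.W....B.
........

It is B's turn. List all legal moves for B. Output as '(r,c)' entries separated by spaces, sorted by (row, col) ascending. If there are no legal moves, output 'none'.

(0,2): no bracket -> illegal
(0,3): flips 2 -> legal
(0,4): flips 1 -> legal
(1,2): no bracket -> illegal
(1,4): no bracket -> illegal
(2,4): flips 2 -> legal
(2,5): flips 2 -> legal
(2,6): flips 1 -> legal
(3,0): no bracket -> illegal
(3,1): no bracket -> illegal
(3,2): flips 1 -> legal
(3,6): flips 3 -> legal
(4,0): flips 3 -> legal
(4,6): flips 1 -> legal
(5,0): no bracket -> illegal
(5,2): no bracket -> illegal
(5,3): flips 1 -> legal
(5,6): no bracket -> illegal
(6,0): flips 2 -> legal
(6,2): no bracket -> illegal
(7,0): no bracket -> illegal
(7,1): no bracket -> illegal
(7,2): no bracket -> illegal

Answer: (0,3) (0,4) (2,4) (2,5) (2,6) (3,2) (3,6) (4,0) (4,6) (5,3) (6,0)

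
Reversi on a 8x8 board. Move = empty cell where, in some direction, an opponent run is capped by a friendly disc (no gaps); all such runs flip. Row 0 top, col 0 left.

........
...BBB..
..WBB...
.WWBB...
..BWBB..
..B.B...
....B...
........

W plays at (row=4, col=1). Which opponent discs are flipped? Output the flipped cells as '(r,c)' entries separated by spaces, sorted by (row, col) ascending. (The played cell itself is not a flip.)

Answer: (4,2)

Derivation:
Dir NW: first cell '.' (not opp) -> no flip
Dir N: first cell 'W' (not opp) -> no flip
Dir NE: first cell 'W' (not opp) -> no flip
Dir W: first cell '.' (not opp) -> no flip
Dir E: opp run (4,2) capped by W -> flip
Dir SW: first cell '.' (not opp) -> no flip
Dir S: first cell '.' (not opp) -> no flip
Dir SE: opp run (5,2), next='.' -> no flip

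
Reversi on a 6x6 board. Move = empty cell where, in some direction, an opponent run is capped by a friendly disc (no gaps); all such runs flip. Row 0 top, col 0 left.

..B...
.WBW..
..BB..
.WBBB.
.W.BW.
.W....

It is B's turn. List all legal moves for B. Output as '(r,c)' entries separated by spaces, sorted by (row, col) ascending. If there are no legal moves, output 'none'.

Answer: (0,0) (0,3) (0,4) (1,0) (1,4) (2,0) (2,4) (3,0) (4,0) (4,5) (5,0) (5,4) (5,5)

Derivation:
(0,0): flips 1 -> legal
(0,1): no bracket -> illegal
(0,3): flips 1 -> legal
(0,4): flips 1 -> legal
(1,0): flips 1 -> legal
(1,4): flips 1 -> legal
(2,0): flips 1 -> legal
(2,1): no bracket -> illegal
(2,4): flips 1 -> legal
(3,0): flips 1 -> legal
(3,5): no bracket -> illegal
(4,0): flips 1 -> legal
(4,2): no bracket -> illegal
(4,5): flips 1 -> legal
(5,0): flips 1 -> legal
(5,2): no bracket -> illegal
(5,3): no bracket -> illegal
(5,4): flips 1 -> legal
(5,5): flips 1 -> legal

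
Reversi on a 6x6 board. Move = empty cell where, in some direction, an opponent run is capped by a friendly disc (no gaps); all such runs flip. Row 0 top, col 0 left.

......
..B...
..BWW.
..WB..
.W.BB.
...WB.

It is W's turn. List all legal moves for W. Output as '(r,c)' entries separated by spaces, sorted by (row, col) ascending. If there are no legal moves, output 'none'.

Answer: (0,1) (0,2) (2,1) (3,4) (3,5) (4,2) (5,5)

Derivation:
(0,1): flips 1 -> legal
(0,2): flips 2 -> legal
(0,3): no bracket -> illegal
(1,1): no bracket -> illegal
(1,3): no bracket -> illegal
(2,1): flips 1 -> legal
(3,1): no bracket -> illegal
(3,4): flips 1 -> legal
(3,5): flips 1 -> legal
(4,2): flips 1 -> legal
(4,5): no bracket -> illegal
(5,2): no bracket -> illegal
(5,5): flips 1 -> legal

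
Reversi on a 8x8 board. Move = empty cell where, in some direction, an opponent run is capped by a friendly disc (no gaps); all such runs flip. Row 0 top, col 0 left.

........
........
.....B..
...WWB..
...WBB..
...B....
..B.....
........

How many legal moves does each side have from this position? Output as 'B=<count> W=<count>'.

-- B to move --
(2,2): flips 1 -> legal
(2,3): flips 3 -> legal
(2,4): flips 1 -> legal
(3,2): flips 2 -> legal
(4,2): flips 1 -> legal
(5,2): flips 2 -> legal
(5,4): no bracket -> illegal
B mobility = 6
-- W to move --
(1,4): no bracket -> illegal
(1,5): no bracket -> illegal
(1,6): flips 1 -> legal
(2,4): no bracket -> illegal
(2,6): no bracket -> illegal
(3,6): flips 1 -> legal
(4,2): no bracket -> illegal
(4,6): flips 2 -> legal
(5,1): no bracket -> illegal
(5,2): no bracket -> illegal
(5,4): flips 1 -> legal
(5,5): flips 1 -> legal
(5,6): flips 1 -> legal
(6,1): no bracket -> illegal
(6,3): flips 1 -> legal
(6,4): no bracket -> illegal
(7,1): no bracket -> illegal
(7,2): no bracket -> illegal
(7,3): no bracket -> illegal
W mobility = 7

Answer: B=6 W=7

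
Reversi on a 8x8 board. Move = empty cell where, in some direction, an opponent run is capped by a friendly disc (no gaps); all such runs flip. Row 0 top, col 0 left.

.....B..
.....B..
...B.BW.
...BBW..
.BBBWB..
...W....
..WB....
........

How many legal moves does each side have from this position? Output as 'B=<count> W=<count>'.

-- B to move --
(1,6): no bracket -> illegal
(1,7): no bracket -> illegal
(2,4): no bracket -> illegal
(2,7): flips 1 -> legal
(3,6): flips 1 -> legal
(3,7): flips 1 -> legal
(4,6): no bracket -> illegal
(5,1): no bracket -> illegal
(5,2): no bracket -> illegal
(5,4): flips 1 -> legal
(5,5): flips 1 -> legal
(6,1): flips 1 -> legal
(6,4): flips 1 -> legal
(7,1): no bracket -> illegal
(7,2): no bracket -> illegal
(7,3): no bracket -> illegal
B mobility = 7
-- W to move --
(0,4): flips 1 -> legal
(0,6): no bracket -> illegal
(1,2): no bracket -> illegal
(1,3): flips 3 -> legal
(1,4): no bracket -> illegal
(1,6): no bracket -> illegal
(2,2): flips 1 -> legal
(2,4): flips 2 -> legal
(3,0): no bracket -> illegal
(3,1): flips 1 -> legal
(3,2): flips 2 -> legal
(3,6): no bracket -> illegal
(4,0): flips 3 -> legal
(4,6): flips 1 -> legal
(5,0): no bracket -> illegal
(5,1): no bracket -> illegal
(5,2): no bracket -> illegal
(5,4): no bracket -> illegal
(5,5): flips 1 -> legal
(5,6): no bracket -> illegal
(6,4): flips 1 -> legal
(7,2): no bracket -> illegal
(7,3): flips 1 -> legal
(7,4): no bracket -> illegal
W mobility = 11

Answer: B=7 W=11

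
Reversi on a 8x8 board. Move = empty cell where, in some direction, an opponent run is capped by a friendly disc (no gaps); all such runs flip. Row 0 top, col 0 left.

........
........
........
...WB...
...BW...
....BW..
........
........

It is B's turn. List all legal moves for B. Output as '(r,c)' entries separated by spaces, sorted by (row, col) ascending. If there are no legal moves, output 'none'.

(2,2): no bracket -> illegal
(2,3): flips 1 -> legal
(2,4): no bracket -> illegal
(3,2): flips 1 -> legal
(3,5): no bracket -> illegal
(4,2): no bracket -> illegal
(4,5): flips 1 -> legal
(4,6): no bracket -> illegal
(5,3): no bracket -> illegal
(5,6): flips 1 -> legal
(6,4): no bracket -> illegal
(6,5): no bracket -> illegal
(6,6): no bracket -> illegal

Answer: (2,3) (3,2) (4,5) (5,6)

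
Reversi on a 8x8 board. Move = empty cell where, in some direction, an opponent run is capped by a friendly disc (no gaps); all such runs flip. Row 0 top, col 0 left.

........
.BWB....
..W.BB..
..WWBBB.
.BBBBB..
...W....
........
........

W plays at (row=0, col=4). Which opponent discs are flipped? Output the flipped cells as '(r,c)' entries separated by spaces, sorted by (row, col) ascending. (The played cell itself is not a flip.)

Answer: (1,3)

Derivation:
Dir NW: edge -> no flip
Dir N: edge -> no flip
Dir NE: edge -> no flip
Dir W: first cell '.' (not opp) -> no flip
Dir E: first cell '.' (not opp) -> no flip
Dir SW: opp run (1,3) capped by W -> flip
Dir S: first cell '.' (not opp) -> no flip
Dir SE: first cell '.' (not opp) -> no flip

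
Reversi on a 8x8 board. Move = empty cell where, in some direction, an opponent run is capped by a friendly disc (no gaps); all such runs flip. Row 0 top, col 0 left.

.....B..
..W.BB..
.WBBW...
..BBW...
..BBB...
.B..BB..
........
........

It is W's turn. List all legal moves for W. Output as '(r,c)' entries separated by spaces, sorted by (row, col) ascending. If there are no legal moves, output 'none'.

Answer: (0,4) (0,6) (3,1) (5,2) (6,0) (6,4) (6,5)

Derivation:
(0,3): no bracket -> illegal
(0,4): flips 1 -> legal
(0,6): flips 1 -> legal
(1,1): no bracket -> illegal
(1,3): no bracket -> illegal
(1,6): no bracket -> illegal
(2,5): no bracket -> illegal
(2,6): no bracket -> illegal
(3,1): flips 2 -> legal
(3,5): no bracket -> illegal
(4,0): no bracket -> illegal
(4,1): no bracket -> illegal
(4,5): no bracket -> illegal
(4,6): no bracket -> illegal
(5,0): no bracket -> illegal
(5,2): flips 4 -> legal
(5,3): no bracket -> illegal
(5,6): no bracket -> illegal
(6,0): flips 3 -> legal
(6,1): no bracket -> illegal
(6,2): no bracket -> illegal
(6,3): no bracket -> illegal
(6,4): flips 2 -> legal
(6,5): flips 3 -> legal
(6,6): no bracket -> illegal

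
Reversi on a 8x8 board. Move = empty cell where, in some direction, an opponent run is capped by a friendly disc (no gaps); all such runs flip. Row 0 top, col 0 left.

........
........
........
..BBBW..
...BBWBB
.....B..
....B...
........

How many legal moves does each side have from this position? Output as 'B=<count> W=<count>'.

Answer: B=5 W=6

Derivation:
-- B to move --
(2,4): flips 1 -> legal
(2,5): flips 2 -> legal
(2,6): flips 1 -> legal
(3,6): flips 1 -> legal
(5,4): no bracket -> illegal
(5,6): flips 1 -> legal
B mobility = 5
-- W to move --
(2,1): no bracket -> illegal
(2,2): no bracket -> illegal
(2,3): flips 1 -> legal
(2,4): no bracket -> illegal
(2,5): no bracket -> illegal
(3,1): flips 3 -> legal
(3,6): no bracket -> illegal
(3,7): no bracket -> illegal
(4,1): no bracket -> illegal
(4,2): flips 2 -> legal
(5,2): no bracket -> illegal
(5,3): flips 1 -> legal
(5,4): no bracket -> illegal
(5,6): no bracket -> illegal
(5,7): flips 1 -> legal
(6,3): no bracket -> illegal
(6,5): flips 1 -> legal
(6,6): no bracket -> illegal
(7,3): no bracket -> illegal
(7,4): no bracket -> illegal
(7,5): no bracket -> illegal
W mobility = 6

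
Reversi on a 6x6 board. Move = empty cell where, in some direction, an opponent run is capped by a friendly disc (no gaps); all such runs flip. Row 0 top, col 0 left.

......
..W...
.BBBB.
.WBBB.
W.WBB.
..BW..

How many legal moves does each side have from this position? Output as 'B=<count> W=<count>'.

Answer: B=7 W=7

Derivation:
-- B to move --
(0,1): flips 1 -> legal
(0,2): flips 1 -> legal
(0,3): flips 1 -> legal
(1,1): no bracket -> illegal
(1,3): no bracket -> illegal
(2,0): no bracket -> illegal
(3,0): flips 1 -> legal
(4,1): flips 2 -> legal
(5,0): no bracket -> illegal
(5,1): flips 1 -> legal
(5,4): flips 1 -> legal
B mobility = 7
-- W to move --
(1,0): no bracket -> illegal
(1,1): flips 1 -> legal
(1,3): flips 4 -> legal
(1,4): no bracket -> illegal
(1,5): flips 2 -> legal
(2,0): no bracket -> illegal
(2,5): no bracket -> illegal
(3,0): flips 1 -> legal
(3,5): flips 4 -> legal
(4,1): no bracket -> illegal
(4,5): flips 4 -> legal
(5,1): flips 1 -> legal
(5,4): no bracket -> illegal
(5,5): no bracket -> illegal
W mobility = 7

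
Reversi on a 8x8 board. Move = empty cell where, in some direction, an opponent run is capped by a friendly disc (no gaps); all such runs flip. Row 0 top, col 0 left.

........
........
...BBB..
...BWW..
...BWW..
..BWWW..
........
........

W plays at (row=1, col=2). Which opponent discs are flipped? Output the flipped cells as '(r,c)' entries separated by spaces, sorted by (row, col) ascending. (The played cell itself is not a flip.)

Dir NW: first cell '.' (not opp) -> no flip
Dir N: first cell '.' (not opp) -> no flip
Dir NE: first cell '.' (not opp) -> no flip
Dir W: first cell '.' (not opp) -> no flip
Dir E: first cell '.' (not opp) -> no flip
Dir SW: first cell '.' (not opp) -> no flip
Dir S: first cell '.' (not opp) -> no flip
Dir SE: opp run (2,3) capped by W -> flip

Answer: (2,3)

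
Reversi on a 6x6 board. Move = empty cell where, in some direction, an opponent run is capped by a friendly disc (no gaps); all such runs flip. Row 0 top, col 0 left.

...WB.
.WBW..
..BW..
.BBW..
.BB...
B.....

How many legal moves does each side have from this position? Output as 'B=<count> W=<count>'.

-- B to move --
(0,0): flips 1 -> legal
(0,1): no bracket -> illegal
(0,2): flips 1 -> legal
(1,0): flips 1 -> legal
(1,4): flips 2 -> legal
(2,0): no bracket -> illegal
(2,1): no bracket -> illegal
(2,4): flips 2 -> legal
(3,4): flips 2 -> legal
(4,3): no bracket -> illegal
(4,4): flips 1 -> legal
B mobility = 7
-- W to move --
(0,1): flips 1 -> legal
(0,2): no bracket -> illegal
(0,5): flips 1 -> legal
(1,4): no bracket -> illegal
(1,5): no bracket -> illegal
(2,0): no bracket -> illegal
(2,1): flips 2 -> legal
(3,0): flips 2 -> legal
(4,0): flips 2 -> legal
(4,3): no bracket -> illegal
(5,1): flips 1 -> legal
(5,2): no bracket -> illegal
(5,3): no bracket -> illegal
W mobility = 6

Answer: B=7 W=6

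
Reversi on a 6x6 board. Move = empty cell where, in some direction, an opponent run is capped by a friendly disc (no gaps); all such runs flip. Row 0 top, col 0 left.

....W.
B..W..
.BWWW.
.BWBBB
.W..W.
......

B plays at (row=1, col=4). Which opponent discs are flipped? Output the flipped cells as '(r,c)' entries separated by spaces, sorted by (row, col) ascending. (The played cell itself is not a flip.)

Answer: (2,4)

Derivation:
Dir NW: first cell '.' (not opp) -> no flip
Dir N: opp run (0,4), next=edge -> no flip
Dir NE: first cell '.' (not opp) -> no flip
Dir W: opp run (1,3), next='.' -> no flip
Dir E: first cell '.' (not opp) -> no flip
Dir SW: opp run (2,3) (3,2) (4,1), next='.' -> no flip
Dir S: opp run (2,4) capped by B -> flip
Dir SE: first cell '.' (not opp) -> no flip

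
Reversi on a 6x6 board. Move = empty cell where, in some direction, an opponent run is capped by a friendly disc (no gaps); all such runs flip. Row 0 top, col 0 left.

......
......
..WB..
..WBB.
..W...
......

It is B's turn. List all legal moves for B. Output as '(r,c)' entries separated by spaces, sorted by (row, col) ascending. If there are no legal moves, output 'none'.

Answer: (1,1) (2,1) (3,1) (4,1) (5,1)

Derivation:
(1,1): flips 1 -> legal
(1,2): no bracket -> illegal
(1,3): no bracket -> illegal
(2,1): flips 1 -> legal
(3,1): flips 1 -> legal
(4,1): flips 1 -> legal
(4,3): no bracket -> illegal
(5,1): flips 1 -> legal
(5,2): no bracket -> illegal
(5,3): no bracket -> illegal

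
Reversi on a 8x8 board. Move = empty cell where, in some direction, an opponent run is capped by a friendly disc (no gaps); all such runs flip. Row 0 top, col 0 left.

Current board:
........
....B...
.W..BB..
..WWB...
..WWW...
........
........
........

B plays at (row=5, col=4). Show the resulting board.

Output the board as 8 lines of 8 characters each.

Answer: ........
....B...
.W..BB..
..WWB...
..WWB...
....B...
........
........

Derivation:
Place B at (5,4); scan 8 dirs for brackets.
Dir NW: opp run (4,3) (3,2) (2,1), next='.' -> no flip
Dir N: opp run (4,4) capped by B -> flip
Dir NE: first cell '.' (not opp) -> no flip
Dir W: first cell '.' (not opp) -> no flip
Dir E: first cell '.' (not opp) -> no flip
Dir SW: first cell '.' (not opp) -> no flip
Dir S: first cell '.' (not opp) -> no flip
Dir SE: first cell '.' (not opp) -> no flip
All flips: (4,4)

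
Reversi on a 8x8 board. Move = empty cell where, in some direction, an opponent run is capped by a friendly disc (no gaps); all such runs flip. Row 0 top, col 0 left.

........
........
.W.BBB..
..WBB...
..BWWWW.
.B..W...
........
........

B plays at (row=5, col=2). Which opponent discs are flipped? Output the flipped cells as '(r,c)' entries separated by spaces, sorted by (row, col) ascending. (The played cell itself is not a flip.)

Dir NW: first cell '.' (not opp) -> no flip
Dir N: first cell 'B' (not opp) -> no flip
Dir NE: opp run (4,3) capped by B -> flip
Dir W: first cell 'B' (not opp) -> no flip
Dir E: first cell '.' (not opp) -> no flip
Dir SW: first cell '.' (not opp) -> no flip
Dir S: first cell '.' (not opp) -> no flip
Dir SE: first cell '.' (not opp) -> no flip

Answer: (4,3)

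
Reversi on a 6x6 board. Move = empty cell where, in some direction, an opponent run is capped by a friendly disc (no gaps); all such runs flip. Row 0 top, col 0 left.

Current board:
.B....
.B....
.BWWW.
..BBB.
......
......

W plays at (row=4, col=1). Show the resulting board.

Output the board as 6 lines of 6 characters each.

Place W at (4,1); scan 8 dirs for brackets.
Dir NW: first cell '.' (not opp) -> no flip
Dir N: first cell '.' (not opp) -> no flip
Dir NE: opp run (3,2) capped by W -> flip
Dir W: first cell '.' (not opp) -> no flip
Dir E: first cell '.' (not opp) -> no flip
Dir SW: first cell '.' (not opp) -> no flip
Dir S: first cell '.' (not opp) -> no flip
Dir SE: first cell '.' (not opp) -> no flip
All flips: (3,2)

Answer: .B....
.B....
.BWWW.
..WBB.
.W....
......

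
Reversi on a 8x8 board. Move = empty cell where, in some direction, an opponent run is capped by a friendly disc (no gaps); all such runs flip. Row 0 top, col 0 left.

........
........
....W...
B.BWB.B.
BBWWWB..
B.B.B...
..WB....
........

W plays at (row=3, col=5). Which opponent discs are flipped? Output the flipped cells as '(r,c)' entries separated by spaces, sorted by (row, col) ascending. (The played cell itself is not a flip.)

Answer: (3,4)

Derivation:
Dir NW: first cell 'W' (not opp) -> no flip
Dir N: first cell '.' (not opp) -> no flip
Dir NE: first cell '.' (not opp) -> no flip
Dir W: opp run (3,4) capped by W -> flip
Dir E: opp run (3,6), next='.' -> no flip
Dir SW: first cell 'W' (not opp) -> no flip
Dir S: opp run (4,5), next='.' -> no flip
Dir SE: first cell '.' (not opp) -> no flip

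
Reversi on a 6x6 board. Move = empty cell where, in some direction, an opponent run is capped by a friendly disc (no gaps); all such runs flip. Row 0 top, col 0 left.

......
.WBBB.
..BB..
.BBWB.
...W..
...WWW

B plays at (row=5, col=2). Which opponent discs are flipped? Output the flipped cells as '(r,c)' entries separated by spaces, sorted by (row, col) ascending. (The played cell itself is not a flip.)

Answer: (4,3)

Derivation:
Dir NW: first cell '.' (not opp) -> no flip
Dir N: first cell '.' (not opp) -> no flip
Dir NE: opp run (4,3) capped by B -> flip
Dir W: first cell '.' (not opp) -> no flip
Dir E: opp run (5,3) (5,4) (5,5), next=edge -> no flip
Dir SW: edge -> no flip
Dir S: edge -> no flip
Dir SE: edge -> no flip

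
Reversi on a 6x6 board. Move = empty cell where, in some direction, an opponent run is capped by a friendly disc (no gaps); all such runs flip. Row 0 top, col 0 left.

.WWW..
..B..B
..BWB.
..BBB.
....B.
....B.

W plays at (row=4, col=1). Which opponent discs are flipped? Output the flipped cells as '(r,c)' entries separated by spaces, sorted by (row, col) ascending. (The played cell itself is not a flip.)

Dir NW: first cell '.' (not opp) -> no flip
Dir N: first cell '.' (not opp) -> no flip
Dir NE: opp run (3,2) capped by W -> flip
Dir W: first cell '.' (not opp) -> no flip
Dir E: first cell '.' (not opp) -> no flip
Dir SW: first cell '.' (not opp) -> no flip
Dir S: first cell '.' (not opp) -> no flip
Dir SE: first cell '.' (not opp) -> no flip

Answer: (3,2)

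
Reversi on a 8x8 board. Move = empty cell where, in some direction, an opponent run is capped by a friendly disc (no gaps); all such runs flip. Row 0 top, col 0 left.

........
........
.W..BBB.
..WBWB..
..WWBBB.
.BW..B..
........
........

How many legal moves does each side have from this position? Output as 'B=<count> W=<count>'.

Answer: B=5 W=10

Derivation:
-- B to move --
(1,0): no bracket -> illegal
(1,1): no bracket -> illegal
(1,2): no bracket -> illegal
(2,0): no bracket -> illegal
(2,2): no bracket -> illegal
(2,3): flips 1 -> legal
(3,0): no bracket -> illegal
(3,1): flips 1 -> legal
(4,1): flips 2 -> legal
(5,3): flips 2 -> legal
(5,4): no bracket -> illegal
(6,1): flips 3 -> legal
(6,2): no bracket -> illegal
(6,3): no bracket -> illegal
B mobility = 5
-- W to move --
(1,3): no bracket -> illegal
(1,4): flips 1 -> legal
(1,5): flips 2 -> legal
(1,6): flips 1 -> legal
(1,7): no bracket -> illegal
(2,2): no bracket -> illegal
(2,3): flips 1 -> legal
(2,7): no bracket -> illegal
(3,6): flips 1 -> legal
(3,7): no bracket -> illegal
(4,0): no bracket -> illegal
(4,1): no bracket -> illegal
(4,7): flips 3 -> legal
(5,0): flips 1 -> legal
(5,3): no bracket -> illegal
(5,4): flips 1 -> legal
(5,6): flips 1 -> legal
(5,7): no bracket -> illegal
(6,0): flips 1 -> legal
(6,1): no bracket -> illegal
(6,2): no bracket -> illegal
(6,4): no bracket -> illegal
(6,5): no bracket -> illegal
(6,6): no bracket -> illegal
W mobility = 10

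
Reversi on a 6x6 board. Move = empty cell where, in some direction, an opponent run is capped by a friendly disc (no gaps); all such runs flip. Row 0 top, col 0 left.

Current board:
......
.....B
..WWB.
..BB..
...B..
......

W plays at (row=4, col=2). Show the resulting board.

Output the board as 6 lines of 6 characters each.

Answer: ......
.....B
..WWB.
..WB..
..WB..
......

Derivation:
Place W at (4,2); scan 8 dirs for brackets.
Dir NW: first cell '.' (not opp) -> no flip
Dir N: opp run (3,2) capped by W -> flip
Dir NE: opp run (3,3) (2,4) (1,5), next=edge -> no flip
Dir W: first cell '.' (not opp) -> no flip
Dir E: opp run (4,3), next='.' -> no flip
Dir SW: first cell '.' (not opp) -> no flip
Dir S: first cell '.' (not opp) -> no flip
Dir SE: first cell '.' (not opp) -> no flip
All flips: (3,2)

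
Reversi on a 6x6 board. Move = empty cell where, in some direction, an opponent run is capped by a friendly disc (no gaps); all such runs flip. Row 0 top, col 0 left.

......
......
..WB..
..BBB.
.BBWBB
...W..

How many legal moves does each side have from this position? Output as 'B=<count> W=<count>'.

-- B to move --
(1,1): flips 1 -> legal
(1,2): flips 1 -> legal
(1,3): no bracket -> illegal
(2,1): flips 1 -> legal
(3,1): no bracket -> illegal
(5,2): flips 1 -> legal
(5,4): flips 1 -> legal
B mobility = 5
-- W to move --
(1,2): no bracket -> illegal
(1,3): flips 2 -> legal
(1,4): no bracket -> illegal
(2,1): flips 1 -> legal
(2,4): flips 1 -> legal
(2,5): flips 1 -> legal
(3,0): no bracket -> illegal
(3,1): flips 1 -> legal
(3,5): flips 1 -> legal
(4,0): flips 2 -> legal
(5,0): no bracket -> illegal
(5,1): no bracket -> illegal
(5,2): flips 2 -> legal
(5,4): no bracket -> illegal
(5,5): flips 2 -> legal
W mobility = 9

Answer: B=5 W=9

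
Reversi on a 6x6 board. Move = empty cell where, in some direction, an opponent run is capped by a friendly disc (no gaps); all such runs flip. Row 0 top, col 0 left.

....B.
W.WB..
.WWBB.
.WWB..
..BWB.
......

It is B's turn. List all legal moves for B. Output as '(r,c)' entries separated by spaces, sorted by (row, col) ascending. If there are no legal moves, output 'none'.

Answer: (0,1) (0,2) (1,1) (2,0) (3,0) (4,0) (4,1) (5,3)

Derivation:
(0,0): no bracket -> illegal
(0,1): flips 1 -> legal
(0,2): flips 3 -> legal
(0,3): no bracket -> illegal
(1,1): flips 2 -> legal
(2,0): flips 3 -> legal
(3,0): flips 2 -> legal
(3,4): no bracket -> illegal
(4,0): flips 2 -> legal
(4,1): flips 1 -> legal
(5,2): no bracket -> illegal
(5,3): flips 1 -> legal
(5,4): no bracket -> illegal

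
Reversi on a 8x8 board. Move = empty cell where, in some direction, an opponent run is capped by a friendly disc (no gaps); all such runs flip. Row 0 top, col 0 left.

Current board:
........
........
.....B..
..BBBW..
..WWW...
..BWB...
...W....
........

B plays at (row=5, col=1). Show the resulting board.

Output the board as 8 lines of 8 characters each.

Place B at (5,1); scan 8 dirs for brackets.
Dir NW: first cell '.' (not opp) -> no flip
Dir N: first cell '.' (not opp) -> no flip
Dir NE: opp run (4,2) capped by B -> flip
Dir W: first cell '.' (not opp) -> no flip
Dir E: first cell 'B' (not opp) -> no flip
Dir SW: first cell '.' (not opp) -> no flip
Dir S: first cell '.' (not opp) -> no flip
Dir SE: first cell '.' (not opp) -> no flip
All flips: (4,2)

Answer: ........
........
.....B..
..BBBW..
..BWW...
.BBWB...
...W....
........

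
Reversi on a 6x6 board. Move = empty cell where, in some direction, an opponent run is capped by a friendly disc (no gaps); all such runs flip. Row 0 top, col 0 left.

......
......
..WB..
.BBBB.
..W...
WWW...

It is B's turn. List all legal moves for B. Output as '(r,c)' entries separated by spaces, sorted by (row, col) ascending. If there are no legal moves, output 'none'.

(1,1): flips 1 -> legal
(1,2): flips 1 -> legal
(1,3): flips 1 -> legal
(2,1): flips 1 -> legal
(4,0): no bracket -> illegal
(4,1): no bracket -> illegal
(4,3): no bracket -> illegal
(5,3): flips 1 -> legal

Answer: (1,1) (1,2) (1,3) (2,1) (5,3)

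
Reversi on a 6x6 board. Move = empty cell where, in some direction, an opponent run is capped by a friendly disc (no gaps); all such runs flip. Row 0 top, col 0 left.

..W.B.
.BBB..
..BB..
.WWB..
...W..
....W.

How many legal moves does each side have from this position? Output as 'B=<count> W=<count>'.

-- B to move --
(0,1): no bracket -> illegal
(0,3): no bracket -> illegal
(2,0): no bracket -> illegal
(2,1): no bracket -> illegal
(3,0): flips 2 -> legal
(3,4): no bracket -> illegal
(4,0): flips 1 -> legal
(4,1): flips 1 -> legal
(4,2): flips 1 -> legal
(4,4): no bracket -> illegal
(4,5): no bracket -> illegal
(5,2): no bracket -> illegal
(5,3): flips 1 -> legal
(5,5): no bracket -> illegal
B mobility = 5
-- W to move --
(0,0): no bracket -> illegal
(0,1): no bracket -> illegal
(0,3): flips 3 -> legal
(0,5): no bracket -> illegal
(1,0): no bracket -> illegal
(1,4): flips 1 -> legal
(1,5): no bracket -> illegal
(2,0): flips 1 -> legal
(2,1): no bracket -> illegal
(2,4): flips 1 -> legal
(3,4): flips 1 -> legal
(4,2): no bracket -> illegal
(4,4): no bracket -> illegal
W mobility = 5

Answer: B=5 W=5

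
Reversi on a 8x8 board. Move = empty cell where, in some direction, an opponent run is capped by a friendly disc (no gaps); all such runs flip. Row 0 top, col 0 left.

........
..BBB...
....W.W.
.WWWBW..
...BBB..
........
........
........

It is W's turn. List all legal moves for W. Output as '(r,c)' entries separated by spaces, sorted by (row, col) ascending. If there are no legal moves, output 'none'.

(0,1): no bracket -> illegal
(0,2): flips 1 -> legal
(0,3): no bracket -> illegal
(0,4): flips 1 -> legal
(0,5): no bracket -> illegal
(1,1): no bracket -> illegal
(1,5): no bracket -> illegal
(2,1): no bracket -> illegal
(2,2): no bracket -> illegal
(2,3): no bracket -> illegal
(2,5): no bracket -> illegal
(3,6): no bracket -> illegal
(4,2): no bracket -> illegal
(4,6): no bracket -> illegal
(5,2): no bracket -> illegal
(5,3): flips 2 -> legal
(5,4): flips 3 -> legal
(5,5): flips 2 -> legal
(5,6): no bracket -> illegal

Answer: (0,2) (0,4) (5,3) (5,4) (5,5)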